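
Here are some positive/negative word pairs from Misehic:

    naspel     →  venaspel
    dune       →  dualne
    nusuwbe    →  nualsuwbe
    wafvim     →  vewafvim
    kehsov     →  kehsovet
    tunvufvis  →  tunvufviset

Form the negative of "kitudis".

kitudiset

naspel and nusuwbe both have last vowel 'e' yet inflect differently (venaspel, nualsuwbe), so the last vowel is not what conditions the rule; the final letter is.
"kitudis" ends in -s. The one such stem in the data (tunvufvis → tunvufviset) adds -et, so the same rule applies.
The other patterns: stems ending in -l or -m add the prefix ve-; stems ending in -e insert -al- after the first vowel.
So kitudis → kitudiset.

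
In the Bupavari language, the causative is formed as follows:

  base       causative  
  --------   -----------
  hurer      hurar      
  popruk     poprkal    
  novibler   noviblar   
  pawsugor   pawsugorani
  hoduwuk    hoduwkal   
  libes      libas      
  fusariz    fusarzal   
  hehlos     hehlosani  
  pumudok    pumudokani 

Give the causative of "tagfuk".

pawsugor and hurer both end in -r yet inflect differently (pawsugorani, hurar), so the final letter is not what conditions the rule; the last vowel is.
"tagfuk" has last vowel 'u'. The stems whose last vowel is 'u' (hoduwuk → hoduwkal, popruk → poprkal) delete the last vowel and add -al.
So tagfuk → tagfkal.

tagfkal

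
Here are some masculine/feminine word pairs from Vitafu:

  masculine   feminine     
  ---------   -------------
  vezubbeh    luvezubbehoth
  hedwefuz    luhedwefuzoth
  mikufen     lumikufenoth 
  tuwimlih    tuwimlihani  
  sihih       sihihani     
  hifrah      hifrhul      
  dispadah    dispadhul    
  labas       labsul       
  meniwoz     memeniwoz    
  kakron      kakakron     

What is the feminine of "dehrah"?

"dehrah" has last vowel 'a'. The stems whose last vowel is 'a' (hifrah → hifrhul, dispadah → dispadhul, labas → labsul) delete the last vowel and add -ul.
The other patterns: stems whose last vowel is 'e' or 'u' add lu- … -oth around the stem; stems whose last vowel is 'i' add -ani; stems whose last vowel is 'o' repeat the first consonant+vowel as a prefix.
So dehrah → dehrhul.

dehrhul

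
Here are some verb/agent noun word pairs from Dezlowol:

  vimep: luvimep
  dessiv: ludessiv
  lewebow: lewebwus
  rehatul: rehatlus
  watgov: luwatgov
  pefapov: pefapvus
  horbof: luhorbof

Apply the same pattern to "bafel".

lubafel

pefapov and watgov both end in -v yet inflect differently (pefapvus, luwatgov), so the final letter is not what conditions the rule; the number of vowels is.
"bafel" has 2 vowels. The stems with 2 vowels (horbof → luhorbof, vimep → luvimep, watgov → luwatgov) add the prefix lu-.
So bafel → lubafel.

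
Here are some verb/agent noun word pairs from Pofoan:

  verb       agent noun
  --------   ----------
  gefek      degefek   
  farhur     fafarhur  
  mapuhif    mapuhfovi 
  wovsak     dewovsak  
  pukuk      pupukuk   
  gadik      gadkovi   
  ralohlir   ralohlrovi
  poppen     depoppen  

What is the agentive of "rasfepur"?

pukuk and gadik both end in -k yet inflect differently (pupukuk, gadkovi), so the final letter is not what conditions the rule; the last vowel is.
"rasfepur" has last vowel 'u'. The stems whose last vowel is 'u' (farhur → fafarhur, pukuk → pupukuk) repeat the first consonant+vowel as a prefix.
So rasfepur → rarasfepur.

rarasfepur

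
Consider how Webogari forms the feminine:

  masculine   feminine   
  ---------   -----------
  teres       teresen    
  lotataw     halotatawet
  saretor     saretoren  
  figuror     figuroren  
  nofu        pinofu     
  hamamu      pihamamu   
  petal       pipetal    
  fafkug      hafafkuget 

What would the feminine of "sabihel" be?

petal and lotataw both have last vowel 'a' yet inflect differently (pipetal, halotatawet), so the last vowel is not what conditions the rule; the final letter is.
"sabihel" ends in -l. The one such stem in the data (petal → pipetal) adds the prefix pi-, so the same rule applies.
So sabihel → pisabihel.

pisabihel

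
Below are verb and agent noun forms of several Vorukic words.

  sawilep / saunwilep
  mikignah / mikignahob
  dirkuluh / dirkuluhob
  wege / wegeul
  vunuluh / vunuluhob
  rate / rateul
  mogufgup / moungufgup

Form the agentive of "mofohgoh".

mofohgohob

mogufgup and vunuluh both have last vowel 'u' yet inflect differently (moungufgup, vunuluhob), so the last vowel is not what conditions the rule; the final letter is.
"mofohgoh" ends in -h. The stems ending in -h (vunuluh → vunuluhob, mikignah → mikignahob, dirkuluh → dirkuluhob) add -ob.
So mofohgoh → mofohgohob.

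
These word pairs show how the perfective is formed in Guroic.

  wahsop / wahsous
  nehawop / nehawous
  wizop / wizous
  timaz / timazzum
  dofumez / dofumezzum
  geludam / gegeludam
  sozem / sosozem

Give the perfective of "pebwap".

pebwaus

"pebwap" ends in -p. The stems ending in -p (wahsop → wahsous, nehawop → nehawous, wizop → wizous) drop the final letter and add -us.
So pebwap → pebwaus.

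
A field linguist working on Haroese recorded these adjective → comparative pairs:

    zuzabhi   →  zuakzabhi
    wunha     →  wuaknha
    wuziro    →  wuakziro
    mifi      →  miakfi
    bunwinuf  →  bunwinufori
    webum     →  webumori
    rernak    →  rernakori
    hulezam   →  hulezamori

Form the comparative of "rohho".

wunha and rernak both have last vowel 'a' yet inflect differently (wuaknha, rernakori), so the last vowel is not what conditions the rule; whether the stem ends in a vowel or a consonant is.
"rohho" ends in a vowel. The stems ending in a vowel (zuzabhi → zuakzabhi, wunha → wuaknha, wuziro → wuakziro) insert -ak- after the first vowel.
So rohho → roakhho.

roakhho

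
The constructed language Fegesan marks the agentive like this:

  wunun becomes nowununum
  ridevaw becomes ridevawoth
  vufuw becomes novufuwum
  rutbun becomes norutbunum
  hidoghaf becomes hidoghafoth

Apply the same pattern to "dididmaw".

vufuw and ridevaw both end in -w yet inflect differently (novufuwum, ridevawoth), so the final letter is not what conditions the rule; the last vowel is.
"dididmaw" has last vowel 'a'. The stems whose last vowel is 'a' (ridevaw → ridevawoth, hidoghaf → hidoghafoth) add -oth.
So dididmaw → dididmawoth.

dididmawoth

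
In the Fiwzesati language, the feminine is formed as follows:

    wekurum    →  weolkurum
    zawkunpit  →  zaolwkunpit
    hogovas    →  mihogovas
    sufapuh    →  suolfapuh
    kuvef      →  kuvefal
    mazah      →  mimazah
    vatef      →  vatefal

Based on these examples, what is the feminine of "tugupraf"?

sufapuh and mazah both end in -h yet inflect differently (suolfapuh, mimazah), so the final letter is not what conditions the rule; the last vowel is.
"tugupraf" has last vowel 'a'. The stems whose last vowel is 'a' (mazah → mimazah, hogovas → mihogovas) add the prefix mi-.
So tugupraf → mitugupraf.

mitugupraf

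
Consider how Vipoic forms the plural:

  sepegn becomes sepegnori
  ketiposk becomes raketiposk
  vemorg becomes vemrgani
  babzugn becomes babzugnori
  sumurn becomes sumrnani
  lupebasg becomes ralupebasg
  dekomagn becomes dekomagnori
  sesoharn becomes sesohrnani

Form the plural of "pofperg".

pofprgani

"pofperg" has second-to-last letter 'r'. The stems whose second-to-last letter is 'r' (sesoharn → sesohrnani, vemorg → vemrgani, sumurn → sumrnani) delete the last vowel and add -ani.
The other patterns: stems whose second-to-last letter is 'g' add -ori; stems whose second-to-last letter is 's' add the prefix ra-.
So pofperg → pofprgani.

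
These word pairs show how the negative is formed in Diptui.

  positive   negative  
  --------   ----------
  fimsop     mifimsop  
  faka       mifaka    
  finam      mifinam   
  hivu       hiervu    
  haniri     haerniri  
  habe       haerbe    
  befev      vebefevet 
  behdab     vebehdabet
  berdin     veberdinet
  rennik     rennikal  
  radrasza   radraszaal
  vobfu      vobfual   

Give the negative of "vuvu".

faka and radrasza both end in -a yet inflect differently (mifaka, radraszaal), so the final letter is not what conditions the rule; the first letter is.
"vuvu" begins with v-. The one such stem in the data (vobfu → vobfual) adds -al, so the same rule applies.
The other patterns: stems beginning with f- add the prefix mi-; stems beginning with h- insert -er- after the first vowel; stems beginning with b- add ve- … -et around the stem.
So vuvu → vuvual.

vuvual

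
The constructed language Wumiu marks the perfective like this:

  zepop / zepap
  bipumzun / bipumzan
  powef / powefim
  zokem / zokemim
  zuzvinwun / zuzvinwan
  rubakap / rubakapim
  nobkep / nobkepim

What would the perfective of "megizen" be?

megizenim

nobkep and zepop both end in -p yet inflect differently (nobkepim, zepap), so the final letter is not what conditions the rule; the last vowel is.
"megizen" has last vowel 'e'. The stems whose last vowel is 'e' (zokem → zokemim, powef → powefim, nobkep → nobkepim) add -im.
So megizen → megizenim.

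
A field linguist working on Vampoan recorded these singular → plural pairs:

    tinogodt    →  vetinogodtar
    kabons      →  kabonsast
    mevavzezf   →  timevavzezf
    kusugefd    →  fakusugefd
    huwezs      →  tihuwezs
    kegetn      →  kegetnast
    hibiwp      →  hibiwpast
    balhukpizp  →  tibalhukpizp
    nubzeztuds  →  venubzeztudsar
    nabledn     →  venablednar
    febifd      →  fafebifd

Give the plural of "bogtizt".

"bogtizt" has second-to-last letter 'z'. The stems whose second-to-last letter is 'z' (mevavzezf → timevavzezf, balhukpizp → tibalhukpizp, huwezs → tihuwezs) add the prefix ti-.
The other patterns: stems whose second-to-last letter is 'd' add ve- … -ar around the stem; stems whose second-to-last letter is 'f' add the prefix fa-; stems whose second-to-last letter is 'n', 't' or 'w' add -ast.
So bogtizt → tibogtizt.

tibogtizt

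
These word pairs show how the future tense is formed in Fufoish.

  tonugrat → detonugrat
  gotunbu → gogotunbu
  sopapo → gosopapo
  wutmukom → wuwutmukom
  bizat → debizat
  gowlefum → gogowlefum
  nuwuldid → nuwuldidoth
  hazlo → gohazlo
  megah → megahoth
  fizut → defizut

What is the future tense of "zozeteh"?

zozetehoth

"zozeteh" ends in -h. The one such stem in the data (megah → megahoth) adds -oth, so the same rule applies.
So zozeteh → zozetehoth.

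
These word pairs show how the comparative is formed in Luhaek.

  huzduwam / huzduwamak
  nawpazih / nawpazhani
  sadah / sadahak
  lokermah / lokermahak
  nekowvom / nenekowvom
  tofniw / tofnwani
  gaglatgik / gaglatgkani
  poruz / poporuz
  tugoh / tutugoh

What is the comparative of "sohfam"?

lokermah and nawpazih both end in -h yet inflect differently (lokermahak, nawpazhani), so the final letter is not what conditions the rule; the last vowel is.
"sohfam" has last vowel 'a'. The stems whose last vowel is 'a' (lokermah → lokermahak, sadah → sadahak, huzduwam → huzduwamak) add -ak.
The other patterns: stems whose last vowel is 'i' delete the last vowel and add -ani; stems whose last vowel is 'o' or 'u' repeat the first consonant+vowel as a prefix.
So sohfam → sohfamak.

sohfamak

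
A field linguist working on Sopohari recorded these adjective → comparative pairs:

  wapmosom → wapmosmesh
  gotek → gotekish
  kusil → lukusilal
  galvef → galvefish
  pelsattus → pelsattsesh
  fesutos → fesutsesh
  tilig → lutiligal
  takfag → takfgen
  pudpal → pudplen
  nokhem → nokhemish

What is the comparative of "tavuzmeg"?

takfag and tilig both end in -g yet inflect differently (takfgen, lutiligal), so the final letter is not what conditions the rule; the last vowel is.
"tavuzmeg" has last vowel 'e'. The stems whose last vowel is 'e' (gotek → gotekish, galvef → galvefish, nokhem → nokhemish) add -ish.
The other patterns: stems whose last vowel is 'a' delete the last vowel and add -en; stems whose last vowel is 'i' add lu- … -al around the stem; stems whose last vowel is 'o' or 'u' delete the last vowel and add -esh.
So tavuzmeg → tavuzmegish.

tavuzmegish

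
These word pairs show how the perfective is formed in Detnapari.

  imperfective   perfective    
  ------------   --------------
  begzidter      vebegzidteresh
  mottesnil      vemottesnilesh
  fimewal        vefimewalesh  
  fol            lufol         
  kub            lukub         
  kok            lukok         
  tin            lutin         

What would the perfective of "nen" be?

lunen

mottesnil and fol both end in -l yet inflect differently (vemottesnilesh, lufol), so the final letter is not what conditions the rule; the number of vowels is.
"nen" has 1 vowel. The stems with 1 vowel (fol → lufol, kub → lukub, kok → lukok) add the prefix lu-.
So nen → lunen.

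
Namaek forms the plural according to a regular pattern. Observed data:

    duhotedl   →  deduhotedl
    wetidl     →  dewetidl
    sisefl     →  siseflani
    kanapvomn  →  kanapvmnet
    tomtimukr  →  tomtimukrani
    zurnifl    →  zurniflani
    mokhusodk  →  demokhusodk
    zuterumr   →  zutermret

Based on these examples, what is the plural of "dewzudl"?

"dewzudl" has second-to-last letter 'd'. The stems whose second-to-last letter is 'd' (duhotedl → deduhotedl, wetidl → dewetidl, mokhusodk → demokhusodk) add the prefix de-.
The other patterns: stems whose second-to-last letter is 'm' delete the last vowel and add -et; stems whose second-to-last letter is 'f' or 'k' add -ani.
So dewzudl → dedewzudl.

dedewzudl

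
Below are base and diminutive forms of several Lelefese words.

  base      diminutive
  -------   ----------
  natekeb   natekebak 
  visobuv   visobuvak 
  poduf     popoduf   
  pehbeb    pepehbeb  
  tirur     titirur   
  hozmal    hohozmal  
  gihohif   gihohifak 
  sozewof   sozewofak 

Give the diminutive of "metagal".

metagalak

poduf and sozewof both end in -f yet inflect differently (popoduf, sozewofak), so the final letter is not what conditions the rule; the number of vowels is.
"metagal" has 3 vowels. The stems with 3 vowels (sozewof → sozewofak, visobuv → visobuvak, natekeb → natekebak) add -ak.
So metagal → metagalak.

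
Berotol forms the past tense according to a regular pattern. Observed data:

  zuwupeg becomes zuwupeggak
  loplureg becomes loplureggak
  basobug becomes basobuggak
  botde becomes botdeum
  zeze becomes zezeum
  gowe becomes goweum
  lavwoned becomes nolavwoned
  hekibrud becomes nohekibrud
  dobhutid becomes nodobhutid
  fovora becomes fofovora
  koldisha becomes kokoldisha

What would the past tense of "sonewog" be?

zuwupeg and botde both have last vowel 'e' yet inflect differently (zuwupeggak, botdeum), so the last vowel is not what conditions the rule; the final letter is.
"sonewog" ends in -g. The stems ending in -g (zuwupeg → zuwupeggak, loplureg → loplureggak, basobug → basobuggak) double the final consonant and add -ak.
So sonewog → sonewoggak.

sonewoggak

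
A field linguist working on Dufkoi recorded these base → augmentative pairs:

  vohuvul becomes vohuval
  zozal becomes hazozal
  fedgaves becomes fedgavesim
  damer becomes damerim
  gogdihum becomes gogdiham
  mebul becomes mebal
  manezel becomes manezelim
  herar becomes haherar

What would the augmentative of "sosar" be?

manezel and zozal both end in -l yet inflect differently (manezelim, hazozal), so the final letter is not what conditions the rule; the last vowel is.
"sosar" has last vowel 'a'. The stems whose last vowel is 'a' (zozal → hazozal, herar → haherar) add the prefix ha-.
The other patterns: stems whose last vowel is 'e' add -im; stems whose last vowel is 'u' change the last vowel to 'a'.
So sosar → hasosar.

hasosar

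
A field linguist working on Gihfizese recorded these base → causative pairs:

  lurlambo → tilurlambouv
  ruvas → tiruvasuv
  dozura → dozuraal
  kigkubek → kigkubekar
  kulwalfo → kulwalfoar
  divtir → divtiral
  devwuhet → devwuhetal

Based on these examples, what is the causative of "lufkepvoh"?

kulwalfo and lurlambo both end in -o yet inflect differently (kulwalfoar, tilurlambouv), so the final letter is not what conditions the rule; the first letter is.
"lufkepvoh" begins with l-. The one such stem in the data (lurlambo → tilurlambouv) adds ti- … -uv around the stem, so the same rule applies.
The other patterns: stems beginning with k- add -ar; stems beginning with d- add -al.
So lufkepvoh → tilufkepvohuv.

tilufkepvohuv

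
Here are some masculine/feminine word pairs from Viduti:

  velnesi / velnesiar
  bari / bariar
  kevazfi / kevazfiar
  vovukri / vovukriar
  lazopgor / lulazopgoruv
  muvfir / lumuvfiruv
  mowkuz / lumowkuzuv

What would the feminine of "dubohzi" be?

dubohziar

velnesi and muvfir both have last vowel 'i' yet inflect differently (velnesiar, lumuvfiruv), so the last vowel is not what conditions the rule; the final letter is.
"dubohzi" ends in -i. The stems ending in -i (velnesi → velnesiar, bari → bariar, kevazfi → kevazfiar) add -ar.
The other pattern: stems ending in -r or -z add lu- … -uv around the stem.
So dubohzi → dubohziar.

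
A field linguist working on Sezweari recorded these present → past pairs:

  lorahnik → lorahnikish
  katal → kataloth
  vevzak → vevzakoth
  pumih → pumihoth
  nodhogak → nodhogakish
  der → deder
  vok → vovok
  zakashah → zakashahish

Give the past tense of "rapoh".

"rapoh" has 2 vowels. The stems with 2 vowels (vevzak → vevzakoth, pumih → pumihoth, katal → kataloth) add -oth.
The other patterns: stems with 1 vowel repeat the first consonant+vowel as a prefix; stems with 3 vowels add -ish.
So rapoh → rapohoth.

rapohoth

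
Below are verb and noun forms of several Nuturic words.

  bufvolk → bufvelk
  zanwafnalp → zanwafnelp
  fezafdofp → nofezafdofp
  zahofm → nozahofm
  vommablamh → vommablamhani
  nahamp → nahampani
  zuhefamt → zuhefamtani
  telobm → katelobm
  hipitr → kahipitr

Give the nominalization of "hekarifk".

nohekarifk

"hekarifk" has second-to-last letter 'f'. The stems whose second-to-last letter is 'f' (fezafdofp → nofezafdofp, zahofm → nozahofm) add the prefix no-.
So hekarifk → nohekarifk.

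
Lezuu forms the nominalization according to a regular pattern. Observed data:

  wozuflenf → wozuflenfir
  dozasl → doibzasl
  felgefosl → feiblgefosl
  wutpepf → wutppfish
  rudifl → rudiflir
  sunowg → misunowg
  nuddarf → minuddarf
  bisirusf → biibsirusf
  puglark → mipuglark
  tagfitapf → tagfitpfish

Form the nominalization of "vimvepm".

vimvpmish

wozuflenf and wutpepf both end in -f yet inflect differently (wozuflenfir, wutppfish), so the final letter is not what conditions the rule; the second-to-last letter is.
"vimvepm" has second-to-last letter 'p'. The stems whose second-to-last letter is 'p' (wutpepf → wutppfish, tagfitapf → tagfitpfish) delete the last vowel and add -ish.
So vimvepm → vimvpmish.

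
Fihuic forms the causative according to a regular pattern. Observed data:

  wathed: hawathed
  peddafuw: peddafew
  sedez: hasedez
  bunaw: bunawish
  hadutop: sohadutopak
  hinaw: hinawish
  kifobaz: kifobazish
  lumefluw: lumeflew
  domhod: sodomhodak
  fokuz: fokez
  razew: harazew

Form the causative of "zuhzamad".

zuhzamadish

lumefluw and hinaw both end in -w yet inflect differently (lumeflew, hinawish), so the final letter is not what conditions the rule; the last vowel is.
"zuhzamad" has last vowel 'a'. The stems whose last vowel is 'a' (hinaw → hinawish, bunaw → bunawish, kifobaz → kifobazish) add -ish.
The other patterns: stems whose last vowel is 'u' change the last vowel to 'e'; stems whose last vowel is 'o' add so- … -ak around the stem; stems whose last vowel is 'e' add the prefix ha-.
So zuhzamad → zuhzamadish.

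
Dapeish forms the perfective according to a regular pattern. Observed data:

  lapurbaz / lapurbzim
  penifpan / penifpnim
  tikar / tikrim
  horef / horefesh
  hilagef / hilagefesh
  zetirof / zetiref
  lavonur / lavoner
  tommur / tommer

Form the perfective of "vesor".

veser

horef and zetirof both end in -f yet inflect differently (horefesh, zetiref), so the final letter is not what conditions the rule; the last vowel is.
"vesor" has last vowel 'o'. The one such stem in the data (zetirof → zetiref) changes the last vowel to 'e' (as do lavonur, tommur), so the same rule applies.
So vesor → veser.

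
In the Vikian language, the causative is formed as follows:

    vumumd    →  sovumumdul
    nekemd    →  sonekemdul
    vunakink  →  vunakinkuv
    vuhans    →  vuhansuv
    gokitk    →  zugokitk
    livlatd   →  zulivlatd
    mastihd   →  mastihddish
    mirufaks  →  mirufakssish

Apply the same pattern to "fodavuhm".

fodavuhmmish

vunakink and gokitk both end in -k yet inflect differently (vunakinkuv, zugokitk), so the final letter is not what conditions the rule; the second-to-last letter is.
"fodavuhm" has second-to-last letter 'h'. The one such stem in the data (mastihd → mastihddish) doubles the final consonant and adds -ish (as does mirufaks), so the same rule applies.
The other patterns: stems whose second-to-last letter is 'm' add so- … -ul around the stem; stems whose second-to-last letter is 'n' add -uv; stems whose second-to-last letter is 't' add the prefix zu-.
So fodavuhm → fodavuhmmish.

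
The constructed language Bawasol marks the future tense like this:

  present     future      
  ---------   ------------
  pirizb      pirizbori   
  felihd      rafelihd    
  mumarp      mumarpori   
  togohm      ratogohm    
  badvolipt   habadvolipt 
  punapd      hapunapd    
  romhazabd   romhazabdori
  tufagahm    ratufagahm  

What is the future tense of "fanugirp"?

fanugirpori

felihd and punapd both end in -d yet inflect differently (rafelihd, hapunapd), so the final letter is not what conditions the rule; the second-to-last letter is.
"fanugirp" has second-to-last letter 'r'. The one such stem in the data (mumarp → mumarpori) adds -ori, so the same rule applies.
So fanugirp → fanugirpori.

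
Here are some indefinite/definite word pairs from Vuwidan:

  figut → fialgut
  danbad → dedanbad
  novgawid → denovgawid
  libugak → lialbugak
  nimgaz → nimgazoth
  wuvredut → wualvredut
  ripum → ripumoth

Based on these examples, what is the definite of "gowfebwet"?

"gowfebwet" ends in -t. The stems ending in -t (figut → fialgut, wuvredut → wualvredut) insert -al- after the first vowel.
So gowfebwet → goalwfebwet.

goalwfebwet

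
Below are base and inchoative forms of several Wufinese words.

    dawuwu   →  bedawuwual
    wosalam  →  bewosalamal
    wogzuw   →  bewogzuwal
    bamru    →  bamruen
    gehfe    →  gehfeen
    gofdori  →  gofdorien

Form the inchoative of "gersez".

"gersez" begins with g-. The stems beginning with g- (gehfe → gehfeen, gofdori → gofdorien) add -en.
So gersez → gersezen.

gersezen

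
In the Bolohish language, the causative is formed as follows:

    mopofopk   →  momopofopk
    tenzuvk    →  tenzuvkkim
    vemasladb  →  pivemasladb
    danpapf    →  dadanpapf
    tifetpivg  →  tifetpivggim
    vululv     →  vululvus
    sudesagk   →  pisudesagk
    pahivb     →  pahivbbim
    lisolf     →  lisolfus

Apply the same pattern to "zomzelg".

"zomzelg" has second-to-last letter 'l'. The stems whose second-to-last letter is 'l' (lisolf → lisolfus, vululv → vululvus) add -us.
The other patterns: stems whose second-to-last letter is 'p' repeat the first consonant+vowel as a prefix; stems whose second-to-last letter is 'd' or 'g' add the prefix pi-; stems whose second-to-last letter is 'v' double the final consonant and add -im.
So zomzelg → zomzelgus.

zomzelgus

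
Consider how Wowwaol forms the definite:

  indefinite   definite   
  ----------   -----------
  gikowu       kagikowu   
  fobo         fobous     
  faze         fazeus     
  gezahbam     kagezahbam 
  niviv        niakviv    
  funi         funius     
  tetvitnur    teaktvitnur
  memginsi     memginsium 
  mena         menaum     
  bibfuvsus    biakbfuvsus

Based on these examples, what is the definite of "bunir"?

"bunir" begins with b-. The one such stem in the data (bibfuvsus → biakbfuvsus) inserts -ak- after the first vowel (as do tetvitnur, niviv), so the same rule applies.
The other patterns: stems beginning with f- add -us; stems beginning with m- add -um; stems beginning with g- add the prefix ka-.
So bunir → buaknir.

buaknir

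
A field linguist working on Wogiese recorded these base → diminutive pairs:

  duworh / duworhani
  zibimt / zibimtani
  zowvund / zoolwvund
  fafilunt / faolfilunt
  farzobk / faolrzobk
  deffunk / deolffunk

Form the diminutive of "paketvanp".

zibimt and fafilunt both end in -t yet inflect differently (zibimtani, faolfilunt), so the final letter is not what conditions the rule; the second-to-last letter is.
"paketvanp" has second-to-last letter 'n'. The stems whose second-to-last letter is 'n' (fafilunt → faolfilunt, deffunk → deolffunk, zowvund → zoolwvund) insert -ol- after the first vowel.
The other pattern: stems whose second-to-last letter is 'm' or 'r' add -ani.
So paketvanp → paolketvanp.

paolketvanp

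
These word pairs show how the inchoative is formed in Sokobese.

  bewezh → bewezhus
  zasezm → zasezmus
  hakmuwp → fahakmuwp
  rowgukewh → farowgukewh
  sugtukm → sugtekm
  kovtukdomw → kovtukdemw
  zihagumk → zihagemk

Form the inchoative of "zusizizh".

zusizizhus

"zusizizh" has second-to-last letter 'z'. The stems whose second-to-last letter is 'z' (bewezh → bewezhus, zasezm → zasezmus) add -us.
So zusizizh → zusizizhus.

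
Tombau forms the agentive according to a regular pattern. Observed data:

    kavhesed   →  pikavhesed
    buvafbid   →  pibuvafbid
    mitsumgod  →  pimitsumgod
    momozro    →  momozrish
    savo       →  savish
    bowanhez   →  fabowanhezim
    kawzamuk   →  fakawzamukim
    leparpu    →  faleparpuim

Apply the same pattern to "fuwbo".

mitsumgod and momozro both have last vowel 'o' yet inflect differently (pimitsumgod, momozrish), so the last vowel is not what conditions the rule; the final letter is.
"fuwbo" ends in -o. The stems ending in -o (momozro → momozrish, savo → savish) drop the final letter and add -ish.
So fuwbo → fuwbish.

fuwbish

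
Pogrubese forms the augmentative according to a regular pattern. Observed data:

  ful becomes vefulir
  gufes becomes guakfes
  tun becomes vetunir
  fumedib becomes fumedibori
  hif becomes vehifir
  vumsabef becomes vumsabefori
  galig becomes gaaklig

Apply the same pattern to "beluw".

"beluw" has 2 vowels. The stems with 2 vowels (galig → gaaklig, gufes → guakfes) insert -ak- after the first vowel.
The other patterns: stems with 1 vowel add ve- … -ir around the stem; stems with 3 vowels add -ori.
So beluw → beakluw.

beakluw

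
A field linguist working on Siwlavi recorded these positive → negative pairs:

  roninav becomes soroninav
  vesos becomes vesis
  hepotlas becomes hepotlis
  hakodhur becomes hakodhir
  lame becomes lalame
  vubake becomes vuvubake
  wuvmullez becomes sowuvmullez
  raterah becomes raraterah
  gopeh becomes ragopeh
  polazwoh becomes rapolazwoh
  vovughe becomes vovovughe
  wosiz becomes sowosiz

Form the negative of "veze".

vovughe and gopeh both have last vowel 'e' yet inflect differently (vovovughe, ragopeh), so the last vowel is not what conditions the rule; the final letter is.
"veze" ends in -e. The stems ending in -e (vovughe → vovovughe, vubake → vuvubake, lame → lalame) repeat the first consonant+vowel as a prefix.
So veze → veveze.

veveze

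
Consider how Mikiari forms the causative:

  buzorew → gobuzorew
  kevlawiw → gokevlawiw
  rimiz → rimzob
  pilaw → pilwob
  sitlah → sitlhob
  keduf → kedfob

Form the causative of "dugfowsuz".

buzorew and pilaw both end in -w yet inflect differently (gobuzorew, pilwob), so the final letter is not what conditions the rule; the number of vowels is.
"dugfowsuz" has 3 vowels. The stems with 3 vowels (buzorew → gobuzorew, kevlawiw → gokevlawiw) add the prefix go-.
The other pattern: stems with 2 vowels delete the last vowel and add -ob.
So dugfowsuz → godugfowsuz.

godugfowsuz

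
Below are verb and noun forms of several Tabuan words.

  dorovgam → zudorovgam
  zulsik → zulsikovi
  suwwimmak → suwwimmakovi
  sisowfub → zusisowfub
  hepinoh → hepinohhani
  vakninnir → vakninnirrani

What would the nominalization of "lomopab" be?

zulomopab

suwwimmak and dorovgam both have last vowel 'a' yet inflect differently (suwwimmakovi, zudorovgam), so the last vowel is not what conditions the rule; the final letter is.
"lomopab" ends in -b. The one such stem in the data (sisowfub → zusisowfub) adds the prefix zu-, so the same rule applies.
So lomopab → zulomopab.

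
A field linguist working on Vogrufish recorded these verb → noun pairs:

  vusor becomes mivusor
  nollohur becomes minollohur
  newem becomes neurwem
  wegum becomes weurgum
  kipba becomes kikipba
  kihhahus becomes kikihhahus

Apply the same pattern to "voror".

"voror" ends in -r. The stems ending in -r (vusor → mivusor, nollohur → minollohur) add the prefix mi-.
The other patterns: stems ending in -m insert -ur- after the first vowel; stems ending in -a or -s repeat the first consonant+vowel as a prefix.
So voror → mivoror.

mivoror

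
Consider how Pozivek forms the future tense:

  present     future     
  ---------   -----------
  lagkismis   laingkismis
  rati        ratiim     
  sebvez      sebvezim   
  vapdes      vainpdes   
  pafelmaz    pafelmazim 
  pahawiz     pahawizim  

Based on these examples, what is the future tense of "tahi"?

tahiim

sebvez and vapdes both have last vowel 'e' yet inflect differently (sebvezim, vainpdes), so the last vowel is not what conditions the rule; the final letter is.
"tahi" ends in -i. The one such stem in the data (rati → ratiim) adds -im, so the same rule applies.
So tahi → tahiim.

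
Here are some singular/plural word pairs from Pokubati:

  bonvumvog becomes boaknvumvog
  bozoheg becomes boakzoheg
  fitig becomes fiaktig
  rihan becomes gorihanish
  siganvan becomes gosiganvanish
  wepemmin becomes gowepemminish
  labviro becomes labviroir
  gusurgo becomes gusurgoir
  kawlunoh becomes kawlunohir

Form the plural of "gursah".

gursahir

fitig and wepemmin both have last vowel 'i' yet inflect differently (fiaktig, gowepemminish), so the last vowel is not what conditions the rule; the final letter is.
"gursah" ends in -h. The one such stem in the data (kawlunoh → kawlunohir) adds -ir, so the same rule applies.
The other patterns: stems ending in -g insert -ak- after the first vowel; stems ending in -n add go- … -ish around the stem.
So gursah → gursahir.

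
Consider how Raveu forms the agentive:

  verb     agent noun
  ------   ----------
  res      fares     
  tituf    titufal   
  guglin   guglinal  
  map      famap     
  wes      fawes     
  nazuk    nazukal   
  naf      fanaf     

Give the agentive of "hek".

"hek" has 1 vowel. The stems with 1 vowel (wes → fawes, naf → fanaf, res → fares) add the prefix fa-.
So hek → fahek.

fahek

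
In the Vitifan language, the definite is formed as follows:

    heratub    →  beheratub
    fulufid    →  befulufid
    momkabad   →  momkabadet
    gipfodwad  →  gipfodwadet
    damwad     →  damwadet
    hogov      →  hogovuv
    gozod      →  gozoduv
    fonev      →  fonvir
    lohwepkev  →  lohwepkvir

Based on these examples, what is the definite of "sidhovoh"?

fulufid and momkabad both end in -d yet inflect differently (befulufid, momkabadet), so the final letter is not what conditions the rule; the last vowel is.
"sidhovoh" has last vowel 'o'. The stems whose last vowel is 'o' (hogov → hogovuv, gozod → gozoduv) add -uv.
The other patterns: stems whose last vowel is 'i' or 'u' add the prefix be-; stems whose last vowel is 'a' add -et; stems whose last vowel is 'e' delete the last vowel and add -ir.
So sidhovoh → sidhovohuv.

sidhovohuv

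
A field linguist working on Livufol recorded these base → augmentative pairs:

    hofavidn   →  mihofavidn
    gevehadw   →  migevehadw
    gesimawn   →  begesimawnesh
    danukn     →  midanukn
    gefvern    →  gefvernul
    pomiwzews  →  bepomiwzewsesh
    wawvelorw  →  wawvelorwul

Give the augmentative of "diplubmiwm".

bediplubmiwmesh

gefvern and gesimawn both end in -n yet inflect differently (gefvernul, begesimawnesh), so the final letter is not what conditions the rule; the second-to-last letter is.
"diplubmiwm" has second-to-last letter 'w'. The stems whose second-to-last letter is 'w' (gesimawn → begesimawnesh, pomiwzews → bepomiwzewsesh) add be- … -esh around the stem.
The other patterns: stems whose second-to-last letter is 'r' add -ul; stems whose second-to-last letter is 'd' or 'k' add the prefix mi-.
So diplubmiwm → bediplubmiwmesh.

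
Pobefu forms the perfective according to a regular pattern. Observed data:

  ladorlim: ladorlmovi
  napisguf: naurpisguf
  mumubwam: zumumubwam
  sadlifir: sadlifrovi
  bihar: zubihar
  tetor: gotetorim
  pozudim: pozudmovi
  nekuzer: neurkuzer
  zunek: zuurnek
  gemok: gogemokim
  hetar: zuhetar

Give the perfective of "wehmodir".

wehmodrovi

nekuzer and sadlifir both end in -r yet inflect differently (neurkuzer, sadlifrovi), so the final letter is not what conditions the rule; the last vowel is.
"wehmodir" has last vowel 'i'. The stems whose last vowel is 'i' (pozudim → pozudmovi, sadlifir → sadlifrovi, ladorlim → ladorlmovi) delete the last vowel and add -ovi.
The other patterns: stems whose last vowel is 'e' or 'u' insert -ur- after the first vowel; stems whose last vowel is 'a' add the prefix zu-; stems whose last vowel is 'o' add go- … -im around the stem.
So wehmodir → wehmodrovi.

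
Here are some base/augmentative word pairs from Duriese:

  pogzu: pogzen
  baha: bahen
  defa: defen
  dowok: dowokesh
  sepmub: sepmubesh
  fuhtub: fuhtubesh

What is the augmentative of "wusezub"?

pogzu and sepmub both have last vowel 'u' yet inflect differently (pogzen, sepmubesh), so the last vowel is not what conditions the rule; whether the stem ends in a vowel or a consonant is.
"wusezub" ends in a consonant. The stems ending in a consonant (dowok → dowokesh, sepmub → sepmubesh, fuhtub → fuhtubesh) add -esh.
The other pattern: stems ending in a vowel drop the final letter and add -en.
So wusezub → wusezubesh.

wusezubesh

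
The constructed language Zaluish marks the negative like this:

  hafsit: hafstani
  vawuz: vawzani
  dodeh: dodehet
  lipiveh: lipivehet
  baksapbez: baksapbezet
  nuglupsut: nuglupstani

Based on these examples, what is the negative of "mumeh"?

mumehet

"mumeh" has last vowel 'e'. The stems whose last vowel is 'e' (dodeh → dodehet, baksapbez → baksapbezet, lipiveh → lipivehet) add -et.
The other pattern: stems whose last vowel is 'i' or 'u' delete the last vowel and add -ani.
So mumeh → mumehet.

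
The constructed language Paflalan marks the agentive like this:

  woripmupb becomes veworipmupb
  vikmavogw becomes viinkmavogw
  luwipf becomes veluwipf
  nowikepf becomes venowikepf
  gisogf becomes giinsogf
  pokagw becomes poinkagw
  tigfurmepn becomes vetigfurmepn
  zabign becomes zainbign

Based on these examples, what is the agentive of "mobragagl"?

moinbragagl

"mobragagl" has second-to-last letter 'g'. The stems whose second-to-last letter is 'g' (gisogf → giinsogf, zabign → zainbign, pokagw → poinkagw) insert -in- after the first vowel.
So mobragagl → moinbragagl.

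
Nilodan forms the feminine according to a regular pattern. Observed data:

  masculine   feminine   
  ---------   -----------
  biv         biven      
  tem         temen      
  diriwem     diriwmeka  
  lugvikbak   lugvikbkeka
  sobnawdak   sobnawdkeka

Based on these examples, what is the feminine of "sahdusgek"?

sahdusgkeka

diriwem and tem both end in -m yet inflect differently (diriwmeka, temen), so the final letter is not what conditions the rule; the number of vowels is.
"sahdusgek" has 3 vowels. The stems with 3 vowels (diriwem → diriwmeka, lugvikbak → lugvikbkeka, sobnawdak → sobnawdkeka) delete the last vowel and add -eka.
The other pattern: stems with 1 vowel add -en.
So sahdusgek → sahdusgkeka.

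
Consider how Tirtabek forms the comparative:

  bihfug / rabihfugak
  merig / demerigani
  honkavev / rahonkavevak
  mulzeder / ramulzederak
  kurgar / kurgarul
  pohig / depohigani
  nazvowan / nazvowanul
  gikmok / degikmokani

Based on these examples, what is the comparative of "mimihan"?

mimihanul

mulzeder and kurgar both end in -r yet inflect differently (ramulzederak, kurgarul), so the final letter is not what conditions the rule; the last vowel is.
"mimihan" has last vowel 'a'. The stems whose last vowel is 'a' (nazvowan → nazvowanul, kurgar → kurgarul) add -ul.
The other patterns: stems whose last vowel is 'e' or 'u' add ra- … -ak around the stem; stems whose last vowel is 'i' or 'o' add de- … -ani around the stem.
So mimihan → mimihanul.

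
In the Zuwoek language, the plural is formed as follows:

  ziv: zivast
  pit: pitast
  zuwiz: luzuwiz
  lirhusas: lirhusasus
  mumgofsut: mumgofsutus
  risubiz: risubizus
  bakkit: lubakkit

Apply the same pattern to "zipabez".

zipabezus

pit and bakkit both end in -t yet inflect differently (pitast, lubakkit), so the final letter is not what conditions the rule; the number of vowels is.
"zipabez" has 3 vowels. The stems with 3 vowels (lirhusas → lirhusasus, risubiz → risubizus, mumgofsut → mumgofsutus) add -us.
So zipabez → zipabezus.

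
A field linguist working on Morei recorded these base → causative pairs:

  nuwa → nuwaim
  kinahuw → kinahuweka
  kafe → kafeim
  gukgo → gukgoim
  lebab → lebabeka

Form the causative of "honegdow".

honegdoweka

nuwa and lebab both have last vowel 'a' yet inflect differently (nuwaim, lebabeka), so the last vowel is not what conditions the rule; whether the stem ends in a vowel or a consonant is.
"honegdow" ends in a consonant. The stems ending in a consonant (kinahuw → kinahuweka, lebab → lebabeka) add -eka.
The other pattern: stems ending in a vowel add -im.
So honegdow → honegdoweka.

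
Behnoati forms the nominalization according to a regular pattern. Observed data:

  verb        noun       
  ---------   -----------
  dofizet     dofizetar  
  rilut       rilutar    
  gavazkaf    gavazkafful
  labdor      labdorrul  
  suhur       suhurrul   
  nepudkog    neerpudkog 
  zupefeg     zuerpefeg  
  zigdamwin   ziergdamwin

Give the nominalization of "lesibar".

lesibarrul

rilut and suhur both have last vowel 'u' yet inflect differently (rilutar, suhurrul), so the last vowel is not what conditions the rule; the final letter is.
"lesibar" ends in -r. The stems ending in -r (labdor → labdorrul, suhur → suhurrul) double the final consonant and add -ul.
The other patterns: stems ending in -t add -ar; stems ending in -g or -n insert -er- after the first vowel.
So lesibar → lesibarrul.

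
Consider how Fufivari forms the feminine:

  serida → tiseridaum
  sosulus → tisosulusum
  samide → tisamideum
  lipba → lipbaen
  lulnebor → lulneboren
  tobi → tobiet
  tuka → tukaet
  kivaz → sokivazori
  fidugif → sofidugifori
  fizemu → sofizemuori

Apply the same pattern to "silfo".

serida and lipba both end in -a yet inflect differently (tiseridaum, lipbaen), so the final letter is not what conditions the rule; the first letter is.
"silfo" begins with s-. The stems beginning with s- (serida → tiseridaum, sosulus → tisosulusum, samide → tisamideum) add ti- … -um around the stem.
The other patterns: stems beginning with l- add -en; stems beginning with t- add -et; stems beginning with f- or k- add so- … -ori around the stem.
So silfo → tisilfoum.

tisilfoum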